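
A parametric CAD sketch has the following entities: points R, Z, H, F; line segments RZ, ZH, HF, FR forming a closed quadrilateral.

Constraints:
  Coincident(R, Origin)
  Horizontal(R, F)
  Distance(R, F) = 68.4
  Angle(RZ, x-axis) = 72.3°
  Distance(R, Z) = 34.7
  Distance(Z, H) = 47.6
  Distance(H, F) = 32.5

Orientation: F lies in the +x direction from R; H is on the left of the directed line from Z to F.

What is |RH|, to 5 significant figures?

65.768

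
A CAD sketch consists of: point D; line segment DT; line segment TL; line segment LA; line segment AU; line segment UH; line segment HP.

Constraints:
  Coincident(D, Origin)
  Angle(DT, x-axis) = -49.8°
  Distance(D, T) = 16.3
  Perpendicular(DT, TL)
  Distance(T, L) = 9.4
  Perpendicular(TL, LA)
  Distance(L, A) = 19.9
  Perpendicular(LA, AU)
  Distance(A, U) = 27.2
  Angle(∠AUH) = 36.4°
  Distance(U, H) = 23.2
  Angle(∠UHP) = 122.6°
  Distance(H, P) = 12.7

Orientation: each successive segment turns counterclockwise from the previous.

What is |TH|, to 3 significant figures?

6.19

LA is perpendicular to AU, so AU runs at -140°; with |AU| = 27.2, U = (-15.9, -8.74). ∠AUH = 36.4° gives UH at 3.80° from the x-axis; with |UH| = 23.2, H = (7.23, -7.20). Then |TH| = |H − T| = 6.19.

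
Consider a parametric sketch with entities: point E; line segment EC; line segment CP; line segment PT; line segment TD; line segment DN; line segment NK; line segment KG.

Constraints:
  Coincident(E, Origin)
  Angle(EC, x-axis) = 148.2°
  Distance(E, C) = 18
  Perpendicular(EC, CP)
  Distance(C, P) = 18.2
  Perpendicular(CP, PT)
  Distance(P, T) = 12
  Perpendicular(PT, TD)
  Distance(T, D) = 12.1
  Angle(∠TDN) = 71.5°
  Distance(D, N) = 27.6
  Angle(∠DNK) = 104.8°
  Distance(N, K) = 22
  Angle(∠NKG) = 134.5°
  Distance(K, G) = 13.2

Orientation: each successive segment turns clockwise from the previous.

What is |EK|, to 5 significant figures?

47.968

∠TDN = 71.5° gives DN at 129.70° from the x-axis; with |DN| = 27.6, N = (-19.515, 29.582). ∠DNK = 104.8° gives NK at 54.500° from the x-axis; with |NK| = 22.0, K = (-6.7395, 47.492). Then |EK| = |K − E| = 47.968.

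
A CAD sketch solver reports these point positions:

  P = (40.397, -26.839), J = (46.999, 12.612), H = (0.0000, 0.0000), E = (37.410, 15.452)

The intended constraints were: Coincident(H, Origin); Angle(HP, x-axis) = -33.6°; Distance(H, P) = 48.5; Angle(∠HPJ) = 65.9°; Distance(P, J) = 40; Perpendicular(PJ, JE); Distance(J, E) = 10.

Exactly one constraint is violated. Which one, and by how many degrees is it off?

Perpendicular(PJ, JE) — off by 7.00°.

H = (0.00, 0.00) ✓; HP at -33.60° ✓; |HP| = 48.50 ✓; ∠HPJ = 65.90° ✓; |PJ| = 40.00 ✓; ∠(PJ, JE) = 83.00° ✗; |JE| = 10.00 ✓.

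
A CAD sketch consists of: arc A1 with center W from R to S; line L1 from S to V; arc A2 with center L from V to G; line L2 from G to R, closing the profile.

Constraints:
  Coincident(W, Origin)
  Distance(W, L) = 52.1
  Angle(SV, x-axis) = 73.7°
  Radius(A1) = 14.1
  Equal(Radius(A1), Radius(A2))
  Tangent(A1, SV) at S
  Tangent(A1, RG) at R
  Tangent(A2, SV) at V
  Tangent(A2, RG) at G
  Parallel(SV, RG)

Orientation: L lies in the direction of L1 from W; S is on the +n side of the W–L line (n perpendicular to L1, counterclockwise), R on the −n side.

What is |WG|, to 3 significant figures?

54.0

Tangency of A1 to both parallel lines with radius 14.1 puts S and R at W ± 14.1·n: S = (-13.5, 3.96), R = (13.5, -3.96). Equal radii place V and G the same way about L: V = L + 14.1·n = (1.09, 54.0), G = L − 14.1·n = (28.2, 46.0). Then |WG| = |G − W| = 54.0.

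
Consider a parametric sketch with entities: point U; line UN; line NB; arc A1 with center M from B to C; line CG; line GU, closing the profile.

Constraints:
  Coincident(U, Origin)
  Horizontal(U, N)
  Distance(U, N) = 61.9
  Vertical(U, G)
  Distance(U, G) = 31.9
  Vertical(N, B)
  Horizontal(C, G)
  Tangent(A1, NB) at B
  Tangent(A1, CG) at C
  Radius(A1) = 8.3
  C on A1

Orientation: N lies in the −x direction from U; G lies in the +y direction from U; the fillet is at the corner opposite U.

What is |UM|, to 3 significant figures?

58.6

U is at the origin; U and N share the same y with |UN| = 61.9 and N on the −x side, so N = (-61.9, 0.00). U and G share the same x with |UG| = 31.9 and G on the +y side, so G = (0.00, 31.9). The virtual corner opposite U is at (-61.9, 31.9). Tangency of A1 to NB means the radius MB is perpendicular to NB and the tangent condition forces MC to be normal to CG, with radius 8.3, so the center M sits 8.3 in from both sides at M = (-53.6, 23.6). Then |UM| = |M − U| = 58.6.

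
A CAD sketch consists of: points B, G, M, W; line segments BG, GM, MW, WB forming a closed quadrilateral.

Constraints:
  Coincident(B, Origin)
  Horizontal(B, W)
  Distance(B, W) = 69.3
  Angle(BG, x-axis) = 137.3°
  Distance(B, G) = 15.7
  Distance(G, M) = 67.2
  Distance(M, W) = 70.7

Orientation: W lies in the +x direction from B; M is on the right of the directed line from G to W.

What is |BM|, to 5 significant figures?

52.789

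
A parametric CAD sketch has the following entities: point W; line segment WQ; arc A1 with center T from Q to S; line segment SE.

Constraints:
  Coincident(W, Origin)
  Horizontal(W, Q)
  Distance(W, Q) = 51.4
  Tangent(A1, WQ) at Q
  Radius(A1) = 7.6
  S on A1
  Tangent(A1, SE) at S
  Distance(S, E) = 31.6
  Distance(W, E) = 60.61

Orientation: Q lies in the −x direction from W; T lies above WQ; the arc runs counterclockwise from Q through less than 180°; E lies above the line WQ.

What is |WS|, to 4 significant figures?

44.56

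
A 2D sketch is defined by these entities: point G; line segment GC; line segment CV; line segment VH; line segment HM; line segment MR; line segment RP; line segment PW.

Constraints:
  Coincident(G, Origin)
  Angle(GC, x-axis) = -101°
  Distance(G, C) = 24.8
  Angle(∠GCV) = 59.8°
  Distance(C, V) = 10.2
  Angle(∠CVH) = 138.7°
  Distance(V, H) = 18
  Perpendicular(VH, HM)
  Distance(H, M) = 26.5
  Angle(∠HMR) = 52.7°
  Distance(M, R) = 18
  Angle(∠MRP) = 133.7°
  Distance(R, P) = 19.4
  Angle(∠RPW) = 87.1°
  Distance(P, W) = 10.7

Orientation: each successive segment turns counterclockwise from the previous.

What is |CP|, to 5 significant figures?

13.887

∠HMR = 52.7° gives MR at -82.200° from the x-axis; with |MR| = 18.0, R = (-6.8573, -10.108). ∠MRP = 133.7° gives RP at -35.900° from the x-axis; with |RP| = 19.4, P = (8.8575, -21.483). Then |CP| = |P − C| = 13.887.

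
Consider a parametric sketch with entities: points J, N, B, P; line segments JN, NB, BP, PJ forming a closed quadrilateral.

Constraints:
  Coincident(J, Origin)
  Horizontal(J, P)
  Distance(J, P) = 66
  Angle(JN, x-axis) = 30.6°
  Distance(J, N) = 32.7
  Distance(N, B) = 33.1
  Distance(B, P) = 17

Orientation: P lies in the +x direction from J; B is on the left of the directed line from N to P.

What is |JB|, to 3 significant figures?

63.4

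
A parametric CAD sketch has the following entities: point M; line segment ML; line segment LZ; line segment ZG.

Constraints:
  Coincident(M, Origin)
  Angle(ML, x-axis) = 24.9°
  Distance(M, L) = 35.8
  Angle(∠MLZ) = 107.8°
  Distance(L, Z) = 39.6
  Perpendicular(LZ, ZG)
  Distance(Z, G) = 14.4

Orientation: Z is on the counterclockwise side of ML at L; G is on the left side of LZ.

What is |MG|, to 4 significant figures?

54.24

M is at the origin; ML runs at 24.9° with length 35.8, so L = 35.8·(cos 24.9°, sin 24.9°) = (32.47, 15.07). ∠MLZ = 107.8°, so LZ runs at 24.9° + (180° − 107.8°) = 97.10° from the x-axis; with |LZ| = 39.6, Z = L + 39.6·(cos 97.10°, sin 97.10°) = (27.58, 54.37). The perpendicularity gives ZG at right angles to LZ; with |ZG| = 14.4 on the left of LZ, G = Z + 14.4·(-0.9923, -0.1236) = (13.29, 52.59). Then |MG| = |G − M| = 54.24.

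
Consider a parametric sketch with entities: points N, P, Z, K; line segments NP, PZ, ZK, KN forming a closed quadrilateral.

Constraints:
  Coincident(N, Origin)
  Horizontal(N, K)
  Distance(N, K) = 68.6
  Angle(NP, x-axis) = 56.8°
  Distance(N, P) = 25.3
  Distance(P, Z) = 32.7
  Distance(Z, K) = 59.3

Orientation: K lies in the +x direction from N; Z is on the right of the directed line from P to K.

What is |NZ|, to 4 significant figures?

15.39

Checks: |PZ| = 32.70 ✓; |ZK| = 59.30 ✓.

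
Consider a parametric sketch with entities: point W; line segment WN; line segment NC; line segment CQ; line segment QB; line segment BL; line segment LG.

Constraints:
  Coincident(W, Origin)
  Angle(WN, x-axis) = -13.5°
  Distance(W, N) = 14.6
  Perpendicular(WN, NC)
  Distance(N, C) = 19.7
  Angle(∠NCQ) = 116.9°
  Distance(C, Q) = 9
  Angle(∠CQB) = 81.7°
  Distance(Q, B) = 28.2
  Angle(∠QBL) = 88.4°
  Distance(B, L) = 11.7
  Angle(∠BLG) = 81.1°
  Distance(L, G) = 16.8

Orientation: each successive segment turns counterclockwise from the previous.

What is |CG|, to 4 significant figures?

10.06

∠QBL = 88.4° gives BL at -30.50° from the x-axis; with |BL| = 11.7, L = (7.037, -8.247). ∠BLG = 81.1° gives LG at 68.40° from the x-axis; with |LG| = 16.8, G = (13.22, 7.374). Then |CG| = |G − C| = 10.06.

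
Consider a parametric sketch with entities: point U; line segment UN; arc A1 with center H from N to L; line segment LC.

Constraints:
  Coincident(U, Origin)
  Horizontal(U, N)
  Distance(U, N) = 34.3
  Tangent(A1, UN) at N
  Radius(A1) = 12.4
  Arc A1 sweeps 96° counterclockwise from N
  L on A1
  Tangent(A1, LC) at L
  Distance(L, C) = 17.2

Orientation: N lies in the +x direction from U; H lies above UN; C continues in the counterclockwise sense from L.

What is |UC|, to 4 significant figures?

54.40

U is at the origin; U and N share the same y with |UN| = 34.3 and N on the +x side, so N = (34.30, 0.000). Tangency of A1 to UN means the radius HN is perpendicular to UN, so H = N + (0, 12.4) = (34.30, 12.40). On A1, N sits at bearing -90° from H; a 96° counterclockwise sweep puts L at bearing 6°, so L = H + 12.4·(cos 6°, sin 6°) = (46.63, 13.70). The tangent condition forces HL to be normal to LC, so LC runs along (−sin 6°, cos 6°); with |LC| = 17.2, C = (44.83, 30.80). Then |UC| = |C − U| = 54.40.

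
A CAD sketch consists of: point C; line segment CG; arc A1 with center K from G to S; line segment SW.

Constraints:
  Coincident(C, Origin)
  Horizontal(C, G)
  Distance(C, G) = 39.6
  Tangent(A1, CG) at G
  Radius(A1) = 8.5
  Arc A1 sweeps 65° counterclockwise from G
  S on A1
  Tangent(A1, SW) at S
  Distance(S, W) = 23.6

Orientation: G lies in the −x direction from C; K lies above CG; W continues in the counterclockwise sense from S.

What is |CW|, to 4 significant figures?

34.24

On A1, G sits at bearing -90° from K; a 65° counterclockwise sweep puts S at bearing -25°, so S = K + 8.5·(cos -25°, sin -25°) = (-31.90, 4.908). A1 meets SW tangentially, so KS is at right angles to SW, so SW runs along (−sin -25°, cos -25°); with |SW| = 23.6, W = (-21.92, 26.30). Then |CW| = |W − C| = 34.24.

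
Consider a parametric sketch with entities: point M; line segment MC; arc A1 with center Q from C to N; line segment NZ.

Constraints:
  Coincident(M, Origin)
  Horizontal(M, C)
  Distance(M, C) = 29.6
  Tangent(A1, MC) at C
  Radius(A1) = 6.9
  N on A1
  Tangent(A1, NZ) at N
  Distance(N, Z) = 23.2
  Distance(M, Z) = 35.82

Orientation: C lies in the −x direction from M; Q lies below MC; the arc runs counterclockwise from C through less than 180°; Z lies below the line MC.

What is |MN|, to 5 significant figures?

36.745

M is at the origin; MC is horizontal with |MC| = 29.6 and C on the −x side, so C = (-29.600, 0.0000). A1 meets MC tangentially, so QC is at right angles to MC, so Q = C + (0, -6.9) = (-29.600, -6.9000). Since QN ⟂ NZ (tangency), |QZ| = √(6.9² + 23.2²) = 24.204 regardless of where N sits on A1. So Z lies on both circle(M, 35.82) and circle(Q, 24.204); the below-MC intersection is Z = (-20.541, -29.345). N is the foot of the tangent from Z: N = (-34.997, -11.199).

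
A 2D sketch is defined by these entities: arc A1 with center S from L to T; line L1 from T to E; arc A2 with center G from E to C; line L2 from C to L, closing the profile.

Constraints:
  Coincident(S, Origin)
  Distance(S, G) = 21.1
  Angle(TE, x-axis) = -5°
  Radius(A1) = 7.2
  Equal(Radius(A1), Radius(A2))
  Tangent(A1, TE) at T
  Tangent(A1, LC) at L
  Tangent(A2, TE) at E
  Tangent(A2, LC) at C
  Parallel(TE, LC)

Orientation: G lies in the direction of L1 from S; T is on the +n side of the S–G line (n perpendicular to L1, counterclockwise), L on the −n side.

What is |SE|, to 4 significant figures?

22.29

Tangency of A1 to both parallel lines with radius 7.2 puts T and L at S ± 7.2·n: T = (0.6275, 7.173), L = (-0.6275, -7.173). Equal radii place E and C the same way about G: E = G + 7.2·n = (21.65, 5.334), C = G − 7.2·n = (20.39, -9.012). Then |SE| = |E − S| = 22.29.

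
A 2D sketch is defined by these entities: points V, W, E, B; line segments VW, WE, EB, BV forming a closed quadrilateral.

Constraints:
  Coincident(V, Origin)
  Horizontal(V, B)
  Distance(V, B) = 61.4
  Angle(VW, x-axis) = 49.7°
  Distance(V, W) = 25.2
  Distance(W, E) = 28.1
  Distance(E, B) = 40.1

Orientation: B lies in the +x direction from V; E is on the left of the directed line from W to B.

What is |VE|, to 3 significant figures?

52.7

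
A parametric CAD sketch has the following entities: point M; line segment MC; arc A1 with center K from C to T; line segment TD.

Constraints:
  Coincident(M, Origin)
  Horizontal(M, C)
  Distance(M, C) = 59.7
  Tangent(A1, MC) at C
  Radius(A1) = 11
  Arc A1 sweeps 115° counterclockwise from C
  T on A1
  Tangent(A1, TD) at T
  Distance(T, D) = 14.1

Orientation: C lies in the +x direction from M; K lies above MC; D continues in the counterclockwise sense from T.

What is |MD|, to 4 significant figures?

69.77

M is at the origin; MC is horizontal with |MC| = 59.7 and C on the +x side, so C = (59.70, 0.000). The tangent condition forces KC to be normal to MC, so K = C + (0, 11) = (59.70, 11.00). On A1, C sits at bearing -90° from K; a 115° counterclockwise sweep puts T at bearing 25°, so T = K + 11.0·(cos 25°, sin 25°) = (69.67, 15.65). A1 meets TD tangentially, so KT is at right angles to TD, so TD runs along (−sin 25°, cos 25°); with |TD| = 14.1, D = (63.71, 28.43). Then |MD| = |D − M| = 69.77.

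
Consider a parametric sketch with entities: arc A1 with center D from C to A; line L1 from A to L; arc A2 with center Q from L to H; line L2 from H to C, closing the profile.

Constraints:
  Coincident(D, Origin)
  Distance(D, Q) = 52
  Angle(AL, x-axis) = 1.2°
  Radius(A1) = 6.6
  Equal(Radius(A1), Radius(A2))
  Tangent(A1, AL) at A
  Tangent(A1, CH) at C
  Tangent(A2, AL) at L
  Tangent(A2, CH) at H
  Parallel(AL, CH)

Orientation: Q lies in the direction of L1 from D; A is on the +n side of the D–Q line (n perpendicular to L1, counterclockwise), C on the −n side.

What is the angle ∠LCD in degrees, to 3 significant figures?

75.8°

Tangency of A1 to both parallel lines with radius 6.6 puts A and C at D ± 6.6·n: A = (-0.138, 6.60), C = (0.138, -6.60). Equal radii place L and H the same way about Q: L = Q + 6.6·n = (51.9, 7.69), H = Q − 6.6·n = (52.1, -5.51). Then cos ∠LCD = CL·CD / (|CL||CD|), giving 75.8°.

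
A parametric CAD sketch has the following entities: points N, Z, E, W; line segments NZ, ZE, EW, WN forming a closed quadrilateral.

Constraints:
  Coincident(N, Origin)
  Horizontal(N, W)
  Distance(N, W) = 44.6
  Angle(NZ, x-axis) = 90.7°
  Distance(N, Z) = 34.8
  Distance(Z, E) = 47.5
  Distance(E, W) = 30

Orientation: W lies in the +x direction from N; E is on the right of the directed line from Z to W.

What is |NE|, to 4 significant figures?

18.89

Checks: |ZE| = 47.50 ✓; |EW| = 30.00 ✓.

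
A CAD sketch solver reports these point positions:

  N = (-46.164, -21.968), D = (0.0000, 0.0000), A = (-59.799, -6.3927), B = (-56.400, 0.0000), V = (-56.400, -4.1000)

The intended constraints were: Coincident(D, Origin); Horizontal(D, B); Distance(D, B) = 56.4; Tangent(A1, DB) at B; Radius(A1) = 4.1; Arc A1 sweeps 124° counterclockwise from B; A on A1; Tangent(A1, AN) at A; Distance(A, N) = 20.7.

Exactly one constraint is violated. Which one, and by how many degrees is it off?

Tangent(A1, AN) at A — off by 7.20°.

D = (0.00, 0.00) ✓; D.y = 0.00, B.y = 0.00 ✓; |DB| = 56.40 ✓; ∠(VB, BD) = 90.00° ✓; |VB| = 4.100 ✓; bearing(V→A) − bearing(V→B) = 124.0° ✓; |VA| = 4.100 ✓; ∠(VA, AN) = 82.80° ✗; |AN| = 20.70 ✓.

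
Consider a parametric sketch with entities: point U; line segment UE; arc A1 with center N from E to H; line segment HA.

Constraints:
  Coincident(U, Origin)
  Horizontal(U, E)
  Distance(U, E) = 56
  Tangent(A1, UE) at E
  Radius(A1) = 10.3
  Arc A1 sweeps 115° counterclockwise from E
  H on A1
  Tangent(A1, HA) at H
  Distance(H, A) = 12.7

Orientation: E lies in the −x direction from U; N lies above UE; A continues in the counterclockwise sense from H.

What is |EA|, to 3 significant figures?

26.5

On A1, E sits at bearing -90° from N; a 115° counterclockwise sweep puts H at bearing 25°, so H = N + 10.3·(cos 25°, sin 25°) = (-46.7, 14.7). The tangent condition forces NH to be normal to HA, so HA runs along (−sin 25°, cos 25°); with |HA| = 12.7, A = (-52.0, 26.2). Then |EA| = |A − E| = 26.5.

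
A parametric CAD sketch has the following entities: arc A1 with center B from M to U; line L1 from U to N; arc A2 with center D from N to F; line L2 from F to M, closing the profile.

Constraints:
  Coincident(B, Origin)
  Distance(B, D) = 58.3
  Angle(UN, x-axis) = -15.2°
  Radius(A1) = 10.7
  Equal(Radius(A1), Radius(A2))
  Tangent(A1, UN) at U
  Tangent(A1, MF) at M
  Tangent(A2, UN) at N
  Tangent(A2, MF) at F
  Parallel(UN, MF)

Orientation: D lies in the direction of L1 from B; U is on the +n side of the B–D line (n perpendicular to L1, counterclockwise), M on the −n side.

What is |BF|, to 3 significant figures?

59.3

The slot axis is L1's direction at -15.2°, so u = (cos -15.2°, sin -15.2°) = (0.965, -0.262) and n = (−sin -15.2°, cos -15.2°) = (0.262, 0.965). B is at the origin and D lies 58.3 along u from B, so D = 58.3·u = (56.3, -15.3). Tangency of A1 to both parallel lines with radius 10.7 puts U and M at B ± 10.7·n: U = (2.81, 10.3), M = (-2.81, -10.3). Equal radii place N and F the same way about D: N = D + 10.7·n = (59.1, -4.96), F = D − 10.7·n = (53.5, -25.6). Then |BF| = |F − B| = 59.3.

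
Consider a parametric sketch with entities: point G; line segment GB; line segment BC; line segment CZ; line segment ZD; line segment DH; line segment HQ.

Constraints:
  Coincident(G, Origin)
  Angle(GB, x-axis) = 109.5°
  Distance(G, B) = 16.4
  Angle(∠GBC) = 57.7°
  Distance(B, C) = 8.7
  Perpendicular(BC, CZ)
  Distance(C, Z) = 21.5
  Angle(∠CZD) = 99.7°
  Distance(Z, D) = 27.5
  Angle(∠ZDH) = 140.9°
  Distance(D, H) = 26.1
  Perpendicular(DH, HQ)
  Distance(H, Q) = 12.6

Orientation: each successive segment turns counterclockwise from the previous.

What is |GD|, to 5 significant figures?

29.813

BC is perpendicular to CZ, so CZ runs at -38.200°; with |CZ| = 21.5, Z = (6.0413, -4.6734). ∠CZD = 99.7° gives ZD at 42.100° from the x-axis; with |ZD| = 27.5, D = (26.446, 13.763). Then |GD| = |D − G| = 29.813.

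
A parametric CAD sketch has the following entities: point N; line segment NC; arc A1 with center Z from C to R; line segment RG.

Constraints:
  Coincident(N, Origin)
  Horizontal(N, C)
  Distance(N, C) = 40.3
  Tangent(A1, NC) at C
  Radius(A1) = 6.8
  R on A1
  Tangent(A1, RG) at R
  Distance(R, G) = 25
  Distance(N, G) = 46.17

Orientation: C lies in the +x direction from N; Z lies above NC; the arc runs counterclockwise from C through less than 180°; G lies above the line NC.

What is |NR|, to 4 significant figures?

47.28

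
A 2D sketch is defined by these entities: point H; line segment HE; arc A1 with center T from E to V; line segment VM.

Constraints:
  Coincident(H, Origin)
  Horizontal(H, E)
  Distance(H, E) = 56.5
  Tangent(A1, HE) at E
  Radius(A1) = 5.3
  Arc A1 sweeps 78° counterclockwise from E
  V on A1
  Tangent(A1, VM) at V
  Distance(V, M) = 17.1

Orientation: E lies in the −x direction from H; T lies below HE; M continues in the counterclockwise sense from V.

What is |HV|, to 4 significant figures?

61.83

Tangency of A1 to HE means the radius TE is perpendicular to HE, so T = E + (0, -5.3) = (-56.50, -5.300). On A1, E sits at bearing 90° from T; a 78° counterclockwise sweep puts V at bearing 168°, so V = T + 5.3·(cos 168°, sin 168°) = (-61.68, -4.198). Then |HV| = |V − H| = 61.83.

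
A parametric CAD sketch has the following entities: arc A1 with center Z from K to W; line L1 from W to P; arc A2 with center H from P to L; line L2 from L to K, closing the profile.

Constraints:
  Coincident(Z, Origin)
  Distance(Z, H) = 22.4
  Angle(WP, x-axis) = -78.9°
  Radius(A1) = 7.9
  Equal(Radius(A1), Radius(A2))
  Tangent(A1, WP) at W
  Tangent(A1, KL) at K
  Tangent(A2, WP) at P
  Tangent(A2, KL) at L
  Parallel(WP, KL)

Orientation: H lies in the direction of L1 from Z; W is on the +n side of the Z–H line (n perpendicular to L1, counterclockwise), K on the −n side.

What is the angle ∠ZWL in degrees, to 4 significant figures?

54.80°

Tangency of A1 to both parallel lines with radius 7.9 puts W and K at Z ± 7.9·n: W = (7.752, 1.521), K = (-7.752, -1.521). Equal radii place P and L the same way about H: P = H + 7.9·n = (12.06, -20.46), L = H − 7.9·n = (-3.440, -23.50). Then cos ∠ZWL = WZ·WL / (|WZ||WL|), giving 54.80°.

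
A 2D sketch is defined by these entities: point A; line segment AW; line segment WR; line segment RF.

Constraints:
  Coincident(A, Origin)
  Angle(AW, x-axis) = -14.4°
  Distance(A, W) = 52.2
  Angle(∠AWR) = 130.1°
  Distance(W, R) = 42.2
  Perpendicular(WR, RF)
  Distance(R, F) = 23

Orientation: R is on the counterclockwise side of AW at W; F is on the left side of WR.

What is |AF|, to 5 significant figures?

77.690

∠AWR = 130.1°, so WR runs at -14.4° + (180° − 130.1°) = 35.500° from the x-axis; with |WR| = 42.2, R = W + 42.2·(cos 35.500°, sin 35.500°) = (84.916, 11.524). WR ⟂ RF; with |RF| = 23.0 on the left of WR, F = R + 23.0·(-0.58070, 0.81412) = (71.560, 30.249). Then |AF| = |F − A| = 77.690.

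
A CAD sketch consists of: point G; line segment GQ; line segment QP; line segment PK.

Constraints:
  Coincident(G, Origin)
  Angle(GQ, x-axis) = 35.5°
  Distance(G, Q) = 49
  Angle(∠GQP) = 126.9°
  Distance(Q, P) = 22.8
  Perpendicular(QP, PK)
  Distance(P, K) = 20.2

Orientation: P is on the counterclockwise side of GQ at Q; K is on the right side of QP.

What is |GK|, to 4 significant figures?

79.08

G is at the origin; GQ runs at 35.5° with length 49.0, so Q = 49.0·(cos 35.5°, sin 35.5°) = (39.89, 28.45). ∠GQP = 126.9°, so QP runs at 35.5° + (180° − 126.9°) = 88.60° from the x-axis; with |QP| = 22.8, P = Q + 22.8·(cos 88.60°, sin 88.60°) = (40.45, 51.25). The perpendicularity gives PK at right angles to QP; with |PK| = 20.2 on the right of QP, K = P + 20.2·(0.9997, -0.02443) = (60.64, 50.75). Then |GK| = |K − G| = 79.08.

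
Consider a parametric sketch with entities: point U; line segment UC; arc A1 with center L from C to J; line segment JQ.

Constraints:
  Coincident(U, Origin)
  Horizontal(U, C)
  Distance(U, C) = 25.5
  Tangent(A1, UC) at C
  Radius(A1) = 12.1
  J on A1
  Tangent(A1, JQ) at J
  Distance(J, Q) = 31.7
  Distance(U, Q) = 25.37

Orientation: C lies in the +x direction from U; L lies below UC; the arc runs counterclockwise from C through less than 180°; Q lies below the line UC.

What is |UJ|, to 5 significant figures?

17.603

U is at the origin; U and C share the same y with |UC| = 25.5 and C on the +x side, so C = (25.500, 0.0000). A1 meets UC tangentially, so LC is at right angles to UC, so L = C + (0, -12.1) = (25.500, -12.100). Since LJ ⟂ JQ (tangency), |LQ| = √(12.1² + 31.7²) = 33.931 regardless of where J sits on A1. So Q lies on both circle(U, 25.37) and circle(L, 33.931); the below-UC intersection is Q = (-6.0271, -24.644). J is the foot of the tangent from Q: J = (17.312, -3.1915).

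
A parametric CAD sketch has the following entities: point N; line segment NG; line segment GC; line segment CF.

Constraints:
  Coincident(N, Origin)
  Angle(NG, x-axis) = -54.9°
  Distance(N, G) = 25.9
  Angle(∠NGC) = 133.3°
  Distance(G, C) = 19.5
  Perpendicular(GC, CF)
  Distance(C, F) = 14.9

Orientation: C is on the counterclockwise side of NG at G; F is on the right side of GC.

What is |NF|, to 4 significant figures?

50.27

N is at the origin; NG runs at -54.9° with length 25.9, so G = 25.9·(cos -54.9°, sin -54.9°) = (14.89, -21.19). ∠NGC = 133.3°, so GC runs at -54.9° + (180° − 133.3°) = -8.200° from the x-axis; with |GC| = 19.5, C = G + 19.5·(cos -8.200°, sin -8.200°) = (34.19, -23.97). GC ⟂ CF; with |CF| = 14.9 on the right of GC, F = C + 14.9·(-0.1426, -0.9898) = (32.07, -38.72). Then |NF| = |F − N| = 50.27.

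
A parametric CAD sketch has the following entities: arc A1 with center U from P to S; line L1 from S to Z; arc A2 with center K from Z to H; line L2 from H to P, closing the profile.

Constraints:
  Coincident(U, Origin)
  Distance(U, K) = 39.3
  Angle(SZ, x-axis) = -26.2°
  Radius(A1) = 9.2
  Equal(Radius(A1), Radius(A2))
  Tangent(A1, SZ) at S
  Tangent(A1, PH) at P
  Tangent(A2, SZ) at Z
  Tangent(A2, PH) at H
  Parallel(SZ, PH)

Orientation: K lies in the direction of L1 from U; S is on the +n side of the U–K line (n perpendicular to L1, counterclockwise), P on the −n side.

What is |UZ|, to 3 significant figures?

40.4

The slot axis is L1's direction at -26.2°, so u = (cos -26.2°, sin -26.2°) = (0.897, -0.442) and n = (−sin -26.2°, cos -26.2°) = (0.442, 0.897). U is at the origin and K lies 39.3 along u from U, so K = 39.3·u = (35.3, -17.4). Tangency of A1 to both parallel lines with radius 9.2 puts S and P at U ± 9.2·n: S = (4.06, 8.25), P = (-4.06, -8.25). Equal radii place Z and H the same way about K: Z = K + 9.2·n = (39.3, -9.10), H = K − 9.2·n = (31.2, -25.6). Then |UZ| = |Z − U| = 40.4.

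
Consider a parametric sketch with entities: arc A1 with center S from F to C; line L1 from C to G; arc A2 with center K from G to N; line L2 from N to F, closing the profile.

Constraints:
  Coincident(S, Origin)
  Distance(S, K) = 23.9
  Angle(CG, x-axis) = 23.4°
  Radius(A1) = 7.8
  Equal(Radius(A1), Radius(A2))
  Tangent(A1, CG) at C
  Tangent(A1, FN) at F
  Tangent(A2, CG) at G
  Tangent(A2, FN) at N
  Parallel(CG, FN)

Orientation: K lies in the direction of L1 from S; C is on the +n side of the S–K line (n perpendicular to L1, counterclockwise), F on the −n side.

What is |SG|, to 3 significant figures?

25.1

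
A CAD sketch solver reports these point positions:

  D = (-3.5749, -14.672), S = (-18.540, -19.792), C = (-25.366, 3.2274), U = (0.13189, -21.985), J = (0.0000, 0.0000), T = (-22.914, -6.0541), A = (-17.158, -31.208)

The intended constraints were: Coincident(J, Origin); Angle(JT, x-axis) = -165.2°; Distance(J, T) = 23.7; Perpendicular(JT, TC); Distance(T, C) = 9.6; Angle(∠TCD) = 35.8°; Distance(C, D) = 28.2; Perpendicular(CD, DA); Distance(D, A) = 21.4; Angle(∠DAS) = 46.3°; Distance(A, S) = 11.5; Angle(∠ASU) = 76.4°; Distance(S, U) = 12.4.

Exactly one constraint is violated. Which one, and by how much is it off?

Distance(S, U) = 12.4 — off by 6.40.

J = (0.00, 0.00) ✓; JT at -165.2° ✓; |JT| = 23.70 ✓; ∠(JT, TC) = 90.00° ✓; |TC| = 9.600 ✓; ∠TCD = 35.80° ✓; |CD| = 28.20 ✓; ∠(CD, DA) = 90.00° ✓; |DA| = 21.40 ✓; ∠DAS = 46.30° ✓; |AS| = 11.50 ✓; ∠ASU = 76.40° ✓; |SU| = 18.80 ✗.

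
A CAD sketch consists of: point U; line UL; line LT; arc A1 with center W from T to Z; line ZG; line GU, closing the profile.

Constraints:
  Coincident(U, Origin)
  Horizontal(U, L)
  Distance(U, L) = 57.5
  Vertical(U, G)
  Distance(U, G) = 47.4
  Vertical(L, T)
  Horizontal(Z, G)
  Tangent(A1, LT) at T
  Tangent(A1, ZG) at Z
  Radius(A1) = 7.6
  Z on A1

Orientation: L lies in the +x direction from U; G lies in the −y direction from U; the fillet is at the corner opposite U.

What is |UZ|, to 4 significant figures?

68.82

U is at the origin; UL is horizontal with |UL| = 57.5 and L on the +x side, so L = (57.50, 0.000). U and G share the same x with |UG| = 47.4 and G on the −y side, so G = (0.000, -47.40). The virtual corner opposite U is at (57.50, -47.40). The tangent condition forces WT to be normal to LT and the tangent condition forces WZ to be normal to ZG, with radius 7.6, so the center W sits 7.6 in from both sides at W = (49.90, -39.80). That places the tangent points at T = (57.50, -39.80) on LT and Z = (49.90, -47.40) on ZG. Then |UZ| = |Z − U| = 68.82.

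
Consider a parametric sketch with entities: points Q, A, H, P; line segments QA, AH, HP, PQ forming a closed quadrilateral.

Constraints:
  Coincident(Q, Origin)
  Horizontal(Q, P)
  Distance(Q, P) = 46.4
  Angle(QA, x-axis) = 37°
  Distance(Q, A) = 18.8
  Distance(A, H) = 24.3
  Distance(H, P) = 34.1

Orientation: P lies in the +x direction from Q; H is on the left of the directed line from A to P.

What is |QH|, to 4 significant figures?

42.80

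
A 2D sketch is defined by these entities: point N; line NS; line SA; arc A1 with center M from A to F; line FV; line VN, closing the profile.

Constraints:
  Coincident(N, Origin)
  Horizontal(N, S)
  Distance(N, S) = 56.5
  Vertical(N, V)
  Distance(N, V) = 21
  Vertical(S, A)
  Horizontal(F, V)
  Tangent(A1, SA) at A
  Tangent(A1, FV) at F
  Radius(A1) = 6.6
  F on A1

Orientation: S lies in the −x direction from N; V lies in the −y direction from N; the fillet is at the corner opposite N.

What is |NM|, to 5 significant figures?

51.936

N is at the origin; N and S share the same y with |NS| = 56.5 and S on the −x side, so S = (-56.500, 0.0000). NV is vertical with |NV| = 21.0 and V on the −y side, so V = (0.0000, -21.000). The virtual corner opposite N is at (-56.500, -21.000). A1 meets SA tangentially, so MA is at right angles to SA and A1 meets FV tangentially, so MF is at right angles to FV, with radius 6.6, so the center M sits 6.6 in from both sides at M = (-49.900, -14.400). Then |NM| = |M − N| = 51.936.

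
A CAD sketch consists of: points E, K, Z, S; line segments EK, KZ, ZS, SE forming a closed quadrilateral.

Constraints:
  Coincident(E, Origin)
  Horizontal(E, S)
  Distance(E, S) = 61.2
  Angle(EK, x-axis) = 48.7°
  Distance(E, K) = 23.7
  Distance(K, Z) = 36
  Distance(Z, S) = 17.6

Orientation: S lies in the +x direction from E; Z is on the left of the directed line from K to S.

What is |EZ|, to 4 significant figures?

53.56

E is at the origin; E and S share the same y with |ES| = 61.2 and S in +x, so S = (61.2, 0). EK runs at 48.7° with |EK| = 23.7, so K = (15.64, 17.80). Z is determined by |KZ| = 36.0 and |ZS| = 17.6 together: it lies at the intersection of circle(K, 36.0) and circle(S, 17.6). With |KS| = 48.91, the foot of the radical line on KS is 34.54 from K and the perpendicular offset is √(36.0² − 34.54²) = 10.15. Taking the left-of-KS solution: Z = (51.51, 14.69).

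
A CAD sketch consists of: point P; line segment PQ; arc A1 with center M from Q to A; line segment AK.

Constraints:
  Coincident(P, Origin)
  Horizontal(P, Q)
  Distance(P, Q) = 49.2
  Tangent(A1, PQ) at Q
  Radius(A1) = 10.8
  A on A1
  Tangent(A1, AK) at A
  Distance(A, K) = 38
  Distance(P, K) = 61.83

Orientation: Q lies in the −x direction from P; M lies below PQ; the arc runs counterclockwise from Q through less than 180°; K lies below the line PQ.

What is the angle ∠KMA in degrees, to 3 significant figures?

74.1°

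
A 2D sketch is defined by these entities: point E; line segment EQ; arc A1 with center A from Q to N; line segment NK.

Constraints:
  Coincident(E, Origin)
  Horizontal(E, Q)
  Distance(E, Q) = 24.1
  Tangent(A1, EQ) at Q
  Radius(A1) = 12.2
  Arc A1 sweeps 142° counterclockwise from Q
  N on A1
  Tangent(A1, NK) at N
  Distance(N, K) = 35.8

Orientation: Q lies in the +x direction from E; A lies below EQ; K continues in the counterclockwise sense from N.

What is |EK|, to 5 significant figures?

62.691

On A1, Q sits at bearing 90° from A; a 142° counterclockwise sweep puts N at bearing 232°, so N = A + 12.2·(cos 232°, sin 232°) = (16.589, -21.814). The tangent condition forces AN to be normal to NK, so NK runs along (−sin 232°, cos 232°); with |NK| = 35.8, K = (44.800, -43.854). Then |EK| = |K − E| = 62.691.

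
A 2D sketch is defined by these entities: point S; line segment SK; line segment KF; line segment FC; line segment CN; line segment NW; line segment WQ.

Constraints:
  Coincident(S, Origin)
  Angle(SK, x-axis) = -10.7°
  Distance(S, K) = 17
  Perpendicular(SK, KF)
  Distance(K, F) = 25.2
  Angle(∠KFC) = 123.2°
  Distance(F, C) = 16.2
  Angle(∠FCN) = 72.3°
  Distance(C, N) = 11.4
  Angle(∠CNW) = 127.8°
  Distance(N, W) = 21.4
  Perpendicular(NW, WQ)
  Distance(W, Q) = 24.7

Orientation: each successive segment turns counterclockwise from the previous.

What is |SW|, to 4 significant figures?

14.46

∠FCN = 72.3° gives CN at -116.2° from the x-axis; with |CN| = 11.4, N = (4.677, 22.61). ∠CNW = 127.8° gives NW at -64.00° from the x-axis; with |NW| = 21.4, W = (14.06, 3.376). Then |SW| = |W − S| = 14.46.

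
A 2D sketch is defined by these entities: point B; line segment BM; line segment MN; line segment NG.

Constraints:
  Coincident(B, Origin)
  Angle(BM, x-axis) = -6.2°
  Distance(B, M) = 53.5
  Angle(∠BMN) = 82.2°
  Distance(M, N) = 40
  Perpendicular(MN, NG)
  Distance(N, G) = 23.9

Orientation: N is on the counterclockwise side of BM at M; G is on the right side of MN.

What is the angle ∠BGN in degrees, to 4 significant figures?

23.06°

B is at the origin; BM runs at -6.2° with length 53.5, so M = 53.5·(cos -6.2°, sin -6.2°) = (53.19, -5.778). ∠BMN = 82.2°, so MN runs at -6.2° + (180° − 82.2°) = 91.60° from the x-axis; with |MN| = 40.0, N = M + 40.0·(cos 91.60°, sin 91.60°) = (52.07, 34.21). MN ⟂ NG; with |NG| = 23.9 on the right of MN, G = N + 23.9·(0.9996, 0.02792) = (75.96, 34.87). Then cos ∠BGN = GB·GN / (|GB||GN|), giving 23.06°.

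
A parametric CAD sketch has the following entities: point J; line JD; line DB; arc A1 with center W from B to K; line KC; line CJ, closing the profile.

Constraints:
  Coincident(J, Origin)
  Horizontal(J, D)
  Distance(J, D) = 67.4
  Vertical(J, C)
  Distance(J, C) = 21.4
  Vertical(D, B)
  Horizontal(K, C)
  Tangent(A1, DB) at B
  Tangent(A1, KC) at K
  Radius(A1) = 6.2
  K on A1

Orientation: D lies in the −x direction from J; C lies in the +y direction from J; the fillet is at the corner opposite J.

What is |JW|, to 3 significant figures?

63.1

JC is vertical with |JC| = 21.4 and C on the +y side, so C = (0.00, 21.4). The virtual corner opposite J is at (-67.4, 21.4). The tangent condition forces WB to be normal to DB and A1 meets KC tangentially, so WK is at right angles to KC, with radius 6.2, so the center W sits 6.2 in from both sides at W = (-61.2, 15.2). Then |JW| = |W − J| = 63.1.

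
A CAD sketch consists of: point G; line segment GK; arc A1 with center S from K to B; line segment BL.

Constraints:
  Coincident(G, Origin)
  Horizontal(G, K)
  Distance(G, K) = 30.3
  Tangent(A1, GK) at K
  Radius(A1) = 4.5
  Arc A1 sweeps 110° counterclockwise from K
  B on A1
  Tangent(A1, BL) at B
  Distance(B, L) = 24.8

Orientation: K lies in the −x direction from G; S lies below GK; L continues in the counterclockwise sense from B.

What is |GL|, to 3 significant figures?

39.2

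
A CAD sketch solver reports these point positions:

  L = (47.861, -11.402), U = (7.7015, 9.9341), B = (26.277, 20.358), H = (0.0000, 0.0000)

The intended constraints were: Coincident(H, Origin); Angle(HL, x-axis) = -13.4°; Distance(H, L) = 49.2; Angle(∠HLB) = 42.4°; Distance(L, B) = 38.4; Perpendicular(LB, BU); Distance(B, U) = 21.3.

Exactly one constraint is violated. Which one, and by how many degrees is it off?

Perpendicular(LB, BU) — off by 4.90°.

H = (0.00, 0.00) ✓; HL at -13.40° ✓; |HL| = 49.20 ✓; ∠HLB = 42.40° ✓; |LB| = 38.40 ✓; ∠(LB, BU) = 85.10° ✗; |BU| = 21.30 ✓.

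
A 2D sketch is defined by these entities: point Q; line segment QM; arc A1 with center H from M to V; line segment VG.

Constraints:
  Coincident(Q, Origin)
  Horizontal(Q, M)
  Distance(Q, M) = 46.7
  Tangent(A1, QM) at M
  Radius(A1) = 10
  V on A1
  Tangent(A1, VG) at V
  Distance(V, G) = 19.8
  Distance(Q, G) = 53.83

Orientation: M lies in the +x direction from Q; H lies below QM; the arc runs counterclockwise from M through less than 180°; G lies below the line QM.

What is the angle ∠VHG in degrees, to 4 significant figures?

63.20°

Checks: |HV| = 10.00 ✓; ∠(HV, VG) = 90.00° ✓; |VG| = 19.80 ✓; |QG| = 53.83 ✓.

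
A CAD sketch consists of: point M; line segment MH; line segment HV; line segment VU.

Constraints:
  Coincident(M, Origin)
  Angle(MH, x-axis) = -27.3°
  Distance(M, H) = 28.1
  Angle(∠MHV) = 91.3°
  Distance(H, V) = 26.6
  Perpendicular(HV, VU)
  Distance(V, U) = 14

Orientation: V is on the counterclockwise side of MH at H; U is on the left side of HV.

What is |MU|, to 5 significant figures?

30.667

M is at the origin; MH runs at -27.3° with length 28.1, so H = 28.1·(cos -27.3°, sin -27.3°) = (24.970, -12.888). ∠MHV = 91.3°, so HV runs at -27.3° + (180° − 91.3°) = 61.400° from the x-axis; with |HV| = 26.6, V = H + 26.6·(cos 61.400°, sin 61.400°) = (37.703, 10.466). HV ⟂ VU; with |VU| = 14.0 on the left of HV, U = V + 14.0·(-0.87798, 0.47869) = (25.412, 17.168). Then |MU| = |U − M| = 30.667.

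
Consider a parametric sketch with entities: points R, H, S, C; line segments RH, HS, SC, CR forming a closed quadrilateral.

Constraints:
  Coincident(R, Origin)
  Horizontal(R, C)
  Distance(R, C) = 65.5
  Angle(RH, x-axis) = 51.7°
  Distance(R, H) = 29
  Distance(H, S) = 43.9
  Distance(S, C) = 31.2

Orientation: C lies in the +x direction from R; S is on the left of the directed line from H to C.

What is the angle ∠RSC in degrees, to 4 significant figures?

71.27°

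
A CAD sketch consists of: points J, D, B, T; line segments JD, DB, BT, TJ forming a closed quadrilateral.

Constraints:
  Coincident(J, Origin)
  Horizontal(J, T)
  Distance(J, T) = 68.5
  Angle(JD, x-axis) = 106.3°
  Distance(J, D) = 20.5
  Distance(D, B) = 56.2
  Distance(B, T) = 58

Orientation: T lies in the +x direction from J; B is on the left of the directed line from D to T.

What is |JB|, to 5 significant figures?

65.383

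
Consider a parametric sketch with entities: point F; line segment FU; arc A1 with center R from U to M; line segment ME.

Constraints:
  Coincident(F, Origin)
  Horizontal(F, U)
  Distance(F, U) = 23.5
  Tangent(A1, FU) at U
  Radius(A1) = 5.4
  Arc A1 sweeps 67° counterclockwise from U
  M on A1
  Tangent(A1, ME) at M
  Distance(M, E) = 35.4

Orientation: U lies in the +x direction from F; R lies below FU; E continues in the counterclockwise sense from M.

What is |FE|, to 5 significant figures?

36.182

F is at the origin; F and U share the same y with |FU| = 23.5 and U on the +x side, so U = (23.500, 0.0000). The tangent condition forces RU to be normal to FU, so R = U + (0, -5.4) = (23.500, -5.4000). On A1, U sits at bearing 90° from R; a 67° counterclockwise sweep puts M at bearing 157°, so M = R + 5.4·(cos 157°, sin 157°) = (18.529, -3.2901). The tangent condition forces RM to be normal to ME, so ME runs along (−sin 157°, cos 157°); with |ME| = 35.4, E = (4.6974, -35.876). Then |FE| = |E − F| = 36.182.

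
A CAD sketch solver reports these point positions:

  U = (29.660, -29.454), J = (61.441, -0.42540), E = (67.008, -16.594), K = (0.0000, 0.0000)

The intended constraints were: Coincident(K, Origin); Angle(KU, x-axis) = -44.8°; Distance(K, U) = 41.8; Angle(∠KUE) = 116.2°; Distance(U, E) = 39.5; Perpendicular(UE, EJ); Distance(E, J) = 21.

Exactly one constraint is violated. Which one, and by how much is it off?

Distance(E, J) = 21 — off by 3.90.

K = (0.00, 0.00) ✓; KU at -44.80° ✓; |KU| = 41.80 ✓; ∠KUE = 116.2° ✓; |UE| = 39.50 ✓; ∠(UE, EJ) = 90.00° ✓; |EJ| = 17.10 ✗.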